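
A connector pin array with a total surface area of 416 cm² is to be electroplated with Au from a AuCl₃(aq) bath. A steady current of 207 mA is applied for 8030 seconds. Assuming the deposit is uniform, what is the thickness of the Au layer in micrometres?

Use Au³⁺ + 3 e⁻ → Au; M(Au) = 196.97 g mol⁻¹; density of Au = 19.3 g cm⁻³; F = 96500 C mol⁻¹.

Q = I·t = 0.2070 × 8030.0 = 1662 C; n(e⁻) = 0.01722 mol.
n(Au) = n(e⁻)/3 = 0.005742 mol, so m = 0.005742 × 196.97 = 1.131 g.
Volume = m/ρ = 1.131 / 19.3 = 0.05860 cm³.
Thickness = V/A = 0.05860 / 416 = 1.41 × 10⁻⁴ cm = 1.41 μm.

1.41 μm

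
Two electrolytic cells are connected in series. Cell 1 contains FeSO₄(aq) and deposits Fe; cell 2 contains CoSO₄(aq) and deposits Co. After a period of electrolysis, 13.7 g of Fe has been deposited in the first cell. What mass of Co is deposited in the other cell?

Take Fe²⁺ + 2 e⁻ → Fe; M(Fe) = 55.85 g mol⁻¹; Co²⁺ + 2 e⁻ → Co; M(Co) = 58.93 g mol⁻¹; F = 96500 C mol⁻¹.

14.5 g

n(Fe) = 13.7 / 55.85 = 0.2453 mol.
Since Fe²⁺ + 2 e⁻ → Fe, n(e⁻) passed = 2 × 0.2453 = 0.4906 mol.
Cells in series carry the same charge, so the same 0.4906 mol of electrons passes through cell 2.
Co²⁺ + 2 e⁻ → Co, so n(Co) = 0.4906 / 2 = 0.2453 mol.
m(Co) = 0.2453 × 58.93 = 14.5 g.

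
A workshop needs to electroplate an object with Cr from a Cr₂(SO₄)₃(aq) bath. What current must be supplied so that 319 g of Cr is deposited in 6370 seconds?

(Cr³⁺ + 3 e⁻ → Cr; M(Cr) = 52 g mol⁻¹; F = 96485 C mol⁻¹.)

n(Cr) = 319 / 52 = 6.135 mol.
n(e⁻) = 3 × 6.135 = 18.40 mol.
Q = n(e⁻)·F = 18.40 × 96485 = 1776000 C.
I = Q/t = 1776000 / 6370.0 s = 279 A.

279 A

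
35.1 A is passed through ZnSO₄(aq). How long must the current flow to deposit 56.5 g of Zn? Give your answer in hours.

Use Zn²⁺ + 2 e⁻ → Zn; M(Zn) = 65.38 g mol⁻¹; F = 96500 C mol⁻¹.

n(Zn) = m/M = 56.5 / 65.38 = 0.8642 mol.
Each Zn atom requires 2 electrons, so n(e⁻) = 2 × 0.8642 = 1.728 mol.
Q = n(e⁻)·F = 1.728 × 96500 = 166800 C.
t = Q/I = 166800 / 35.10 A = 4752 s = 1.32 h.

1.32 h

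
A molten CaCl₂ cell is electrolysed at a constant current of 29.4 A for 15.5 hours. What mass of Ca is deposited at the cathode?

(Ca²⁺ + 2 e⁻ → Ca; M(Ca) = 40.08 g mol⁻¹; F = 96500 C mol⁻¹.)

Q = I·t = 29.40 A × 55800 s = 1641000 C.
n(e⁻) = Q/F = 1641000 / 96500 = 17.00 mol.
Ca²⁺ + 2 e⁻ → Ca, so n(Ca) = n(e⁻)/2 = 8.500 mol.
m = n·M = 8.500 × 40.08 = 341 g.

341 g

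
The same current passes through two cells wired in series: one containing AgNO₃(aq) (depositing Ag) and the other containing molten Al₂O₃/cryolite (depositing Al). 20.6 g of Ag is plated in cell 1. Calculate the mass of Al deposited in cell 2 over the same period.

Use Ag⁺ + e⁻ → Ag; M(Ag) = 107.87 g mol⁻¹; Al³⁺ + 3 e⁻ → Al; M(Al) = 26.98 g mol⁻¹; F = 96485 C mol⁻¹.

n(Ag) = 20.6 / 107.87 = 0.1910 mol.
Since Ag⁺ + e⁻ → Ag, n(e⁻) passed = 1 × 0.1910 = 0.1910 mol.
Cells in series carry the same charge, so the same 0.1910 mol of electrons passes through cell 2.
Al³⁺ + 3 e⁻ → Al, so n(Al) = 0.1910 / 3 = 0.06366 mol.
m(Al) = 0.06366 × 26.98 = 1.72 g.

1.72 g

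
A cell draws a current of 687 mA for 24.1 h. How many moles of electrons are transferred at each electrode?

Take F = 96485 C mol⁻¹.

0.618 mol

Q = I·t = 0.6870 A × 86760 s = 59600 C.
n(e⁻) = Q/F = 59600 / 96485 = 0.618 mol.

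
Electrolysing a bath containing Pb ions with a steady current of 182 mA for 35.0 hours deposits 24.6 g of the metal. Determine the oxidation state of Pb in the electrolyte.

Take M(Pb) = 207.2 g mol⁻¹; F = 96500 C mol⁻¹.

Q = I·t = 0.1820 A × 126000 s = 22930 C, so n(e⁻) = 22930/96500 = 0.2376 mol.
n(Pb) deposited = 24.6 / 207.2 = 0.1187 mol.
Electrons per atom = n(e⁻)/n(Pb) = 0.2376 / 0.1187 = 2.00 ≈ 2, so the ion is Pb²⁺.

+2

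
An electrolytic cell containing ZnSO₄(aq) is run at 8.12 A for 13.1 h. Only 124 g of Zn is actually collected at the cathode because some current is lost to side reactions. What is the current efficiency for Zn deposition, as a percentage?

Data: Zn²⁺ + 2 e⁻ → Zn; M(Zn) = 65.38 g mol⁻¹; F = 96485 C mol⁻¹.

95.6 %

Q = I·t = 8.120 × 47160 = 382900 C; n(e⁻) = 382900/96485 = 3.969 mol.
Theoretical n(Zn) = n(e⁻)/2 = 1.984 mol, i.e. m_theo = 1.984 × 65.38 = 129.7 g.
Efficiency = m_actual / m_theo = 124 / 129.7 = 95.6 %.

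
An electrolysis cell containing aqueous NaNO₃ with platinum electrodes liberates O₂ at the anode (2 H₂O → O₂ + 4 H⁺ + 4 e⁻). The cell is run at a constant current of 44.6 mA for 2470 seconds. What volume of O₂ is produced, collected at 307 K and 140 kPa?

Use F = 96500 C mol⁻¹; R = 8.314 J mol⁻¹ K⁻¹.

Q = I·t = 0.04460 A × 2470.0 s = 110.2 C.
n(e⁻) = Q/F = 110.2 / 96500 = 0.001142 mol.
4 electrons are transferred per O₂ molecule, so n(O₂) = 0.001142 / 4 = 0.0002854 mol.
V = nRT/P = (0.0002854 × 8.314 × 307) / (140 × 10³ Pa) = 5.20 × 10⁻⁶ m³ = 0.00520 L.

0.00520 L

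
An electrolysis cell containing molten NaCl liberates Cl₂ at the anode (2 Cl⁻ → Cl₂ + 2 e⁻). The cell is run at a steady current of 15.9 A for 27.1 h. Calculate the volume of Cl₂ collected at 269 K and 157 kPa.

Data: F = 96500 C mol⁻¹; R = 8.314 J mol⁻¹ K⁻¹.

Q = I·t = 15.90 A × 97560 s = 1551000 C.
n(e⁻) = Q/F = 1551000 / 96500 = 16.07 mol.
2 electrons are transferred per Cl₂ molecule, so n(Cl₂) = 16.07 / 2 = 8.037 mol.
V = nRT/P = (8.037 × 8.314 × 269) / (157 × 10³ Pa) = 0.114 m³ = 114 L.

114 L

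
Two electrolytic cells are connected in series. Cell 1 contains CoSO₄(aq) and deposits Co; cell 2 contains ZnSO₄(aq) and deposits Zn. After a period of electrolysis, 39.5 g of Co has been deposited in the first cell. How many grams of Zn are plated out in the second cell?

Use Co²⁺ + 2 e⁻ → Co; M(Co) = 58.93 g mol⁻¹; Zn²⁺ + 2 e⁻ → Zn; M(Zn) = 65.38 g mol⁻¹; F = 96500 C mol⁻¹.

n(Co) = 39.5 / 58.93 = 0.6703 mol.
Since Co²⁺ + 2 e⁻ → Co, n(e⁻) passed = 2 × 0.6703 = 1.341 mol.
Cells in series carry the same charge, so the same 1.341 mol of electrons passes through cell 2.
Zn²⁺ + 2 e⁻ → Zn, so n(Zn) = 1.341 / 2 = 0.6703 mol.
m(Zn) = 0.6703 × 65.38 = 43.8 g.

43.8 g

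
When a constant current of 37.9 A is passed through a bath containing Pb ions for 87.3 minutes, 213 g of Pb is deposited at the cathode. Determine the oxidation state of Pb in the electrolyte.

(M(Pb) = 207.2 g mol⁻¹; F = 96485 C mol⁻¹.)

+2

Q = I·t = 37.90 A × 5238.0 s = 198500 C, so n(e⁻) = 198500/96485 = 2.058 mol.
n(Pb) deposited = 213 / 207.2 = 1.028 mol.
Electrons per atom = n(e⁻)/n(Pb) = 2.058 / 1.028 = 2.00 ≈ 2, so the ion is Pb²⁺.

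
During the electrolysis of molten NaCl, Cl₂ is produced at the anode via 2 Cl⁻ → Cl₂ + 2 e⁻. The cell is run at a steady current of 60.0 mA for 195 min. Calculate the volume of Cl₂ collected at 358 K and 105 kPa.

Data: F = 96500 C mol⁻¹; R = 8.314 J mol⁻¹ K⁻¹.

0.103 L

Q = I·t = 0.06000 A × 11700 s = 702.0 C.
n(e⁻) = Q/F = 702.0 / 96500 = 0.007275 mol.
2 electrons are transferred per Cl₂ molecule, so n(Cl₂) = 0.007275 / 2 = 0.003637 mol.
V = nRT/P = (0.003637 × 8.314 × 358) / (105 × 10³ Pa) = 1.03 × 10⁻⁴ m³ = 0.103 L.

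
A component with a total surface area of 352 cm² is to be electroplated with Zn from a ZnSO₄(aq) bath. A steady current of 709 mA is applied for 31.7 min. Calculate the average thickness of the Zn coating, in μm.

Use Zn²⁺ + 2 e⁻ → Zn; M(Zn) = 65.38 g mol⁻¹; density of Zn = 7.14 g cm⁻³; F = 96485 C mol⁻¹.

Q = I·t = 0.7090 × 1902.0 = 1349 C; n(e⁻) = 0.01398 mol.
n(Zn) = n(e⁻)/2 = 0.006988 mol, so m = 0.006988 × 65.38 = 0.4569 g.
Volume = m/ρ = 0.4569 / 7.14 = 0.06399 cm³.
Thickness = V/A = 0.06399 / 352 = 1.82 × 10⁻⁴ cm = 1.82 μm.

1.82 μm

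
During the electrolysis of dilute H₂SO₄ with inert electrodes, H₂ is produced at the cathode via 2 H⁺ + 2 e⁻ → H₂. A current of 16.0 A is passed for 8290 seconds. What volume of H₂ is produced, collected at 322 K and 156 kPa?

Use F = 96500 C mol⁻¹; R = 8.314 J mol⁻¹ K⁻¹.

Q = I·t = 16.00 A × 8290.0 s = 132600 C.
n(e⁻) = Q/F = 132600 / 96500 = 1.375 mol.
2 electrons are transferred per H₂ molecule, so n(H₂) = 1.375 / 2 = 0.6873 mol.
V = nRT/P = (0.6873 × 8.314 × 322) / (156 × 10³ Pa) = 0.0118 m³ = 11.8 L.

11.8 L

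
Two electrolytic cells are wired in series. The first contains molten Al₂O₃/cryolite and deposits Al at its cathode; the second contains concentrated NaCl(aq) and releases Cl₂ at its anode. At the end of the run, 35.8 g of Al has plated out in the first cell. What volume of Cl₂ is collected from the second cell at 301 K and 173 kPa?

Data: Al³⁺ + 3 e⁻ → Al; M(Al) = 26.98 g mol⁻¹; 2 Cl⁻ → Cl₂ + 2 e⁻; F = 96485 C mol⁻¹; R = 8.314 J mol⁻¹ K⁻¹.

n(Al) = 35.8 / 26.98 = 1.327 mol, so n(e⁻) = 3 × 1.327 = 3.981 mol.
The cells are in series, so the same 3.981 mol of electrons passes through the second cell.
2 Cl⁻ → Cl₂ + 2 e⁻ — 2 mol e⁻ per mol Cl₂, so n(Cl₂) = 3.981/2 = 1.990 mol.
V = nRT/P = (1.990 × 8.314 × 301) / (173 × 10³) = 0.0288 m³ = 28.8 L.

28.8 L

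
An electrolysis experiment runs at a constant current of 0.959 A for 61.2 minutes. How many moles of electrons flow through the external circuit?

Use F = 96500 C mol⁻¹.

0.0365 mol

Q = I·t = 0.9590 A × 3672.0 s = 3521 C.
n(e⁻) = Q/F = 3521 / 96500 = 0.0365 mol.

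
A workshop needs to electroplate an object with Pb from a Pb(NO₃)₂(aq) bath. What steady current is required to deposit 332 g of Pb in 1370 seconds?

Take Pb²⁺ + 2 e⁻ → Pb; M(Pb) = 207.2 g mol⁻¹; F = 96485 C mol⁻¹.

n(Pb) = 332 / 207.2 = 1.602 mol.
n(e⁻) = 2 × 1.602 = 3.205 mol.
Q = n(e⁻)·F = 3.205 × 96485 = 309200 C.
I = Q/t = 309200 / 1370.0 s = 226 A.

226 A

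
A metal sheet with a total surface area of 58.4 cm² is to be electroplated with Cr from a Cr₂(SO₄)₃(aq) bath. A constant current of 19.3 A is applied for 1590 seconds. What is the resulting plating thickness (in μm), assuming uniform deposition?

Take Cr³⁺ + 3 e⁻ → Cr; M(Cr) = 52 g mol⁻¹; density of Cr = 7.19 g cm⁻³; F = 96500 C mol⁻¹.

Q = I·t = 19.30 × 1590.0 = 30690 C; n(e⁻) = 0.3180 mol.
n(Cr) = n(e⁻)/3 = 0.1060 mol, so m = 0.1060 × 52 = 5.512 g.
Volume = m/ρ = 5.512 / 7.19 = 0.7666 cm³.
Thickness = V/A = 0.7666 / 58.4 = 0.0131 cm = 131 μm.

131 μm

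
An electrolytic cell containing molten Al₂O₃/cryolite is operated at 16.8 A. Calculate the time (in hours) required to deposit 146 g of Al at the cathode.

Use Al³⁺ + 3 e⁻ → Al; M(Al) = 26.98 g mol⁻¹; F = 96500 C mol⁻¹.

n(Al) = m/M = 146 / 26.98 = 5.411 mol.
Each Al atom requires 3 electrons, so n(e⁻) = 3 × 5.411 = 16.23 mol.
Q = n(e⁻)·F = 16.23 × 96500 = 1567000 C.
t = Q/I = 1567000 / 16.80 A = 93250 s = 25.9 h.

25.9 h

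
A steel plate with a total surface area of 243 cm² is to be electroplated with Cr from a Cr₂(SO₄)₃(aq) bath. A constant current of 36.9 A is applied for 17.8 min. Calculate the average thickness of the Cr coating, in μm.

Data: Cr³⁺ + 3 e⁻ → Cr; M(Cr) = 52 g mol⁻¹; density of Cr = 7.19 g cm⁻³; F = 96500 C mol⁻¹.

Q = I·t = 36.90 × 1068.0 = 39410 C; n(e⁻) = 0.4084 mol.
n(Cr) = n(e⁻)/3 = 0.1361 mol, so m = 0.1361 × 52 = 7.079 g.
Volume = m/ρ = 7.079 / 7.19 = 0.9845 cm³.
Thickness = V/A = 0.9845 / 243 = 0.00405 cm = 40.5 μm.

40.5 μm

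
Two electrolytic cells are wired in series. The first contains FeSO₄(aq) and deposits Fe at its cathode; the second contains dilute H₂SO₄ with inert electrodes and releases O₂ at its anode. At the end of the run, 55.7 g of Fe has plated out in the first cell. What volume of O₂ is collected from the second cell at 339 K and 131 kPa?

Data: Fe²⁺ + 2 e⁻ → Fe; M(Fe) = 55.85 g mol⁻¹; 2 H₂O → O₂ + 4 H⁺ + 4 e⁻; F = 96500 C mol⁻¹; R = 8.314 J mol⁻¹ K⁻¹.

n(Fe) = 55.7 / 55.85 = 0.9973 mol, so n(e⁻) = 2 × 0.9973 = 1.995 mol.
The cells are in series, so the same 1.995 mol of electrons passes through the second cell.
2 H₂O → O₂ + 4 H⁺ + 4 e⁻ — 4 mol e⁻ per mol O₂, so n(O₂) = 1.995/4 = 0.4987 mol.
V = nRT/P = (0.4987 × 8.314 × 339) / (131 × 10³) = 0.0107 m³ = 10.7 L.

10.7 L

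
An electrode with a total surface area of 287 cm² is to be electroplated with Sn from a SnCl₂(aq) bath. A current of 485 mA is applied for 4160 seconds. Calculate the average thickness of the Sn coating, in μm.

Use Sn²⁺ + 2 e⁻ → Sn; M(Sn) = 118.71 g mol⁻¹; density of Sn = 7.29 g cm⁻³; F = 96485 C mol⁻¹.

5.93 μm

Q = I·t = 0.4850 × 4160.0 = 2018 C; n(e⁻) = 0.02091 mol.
n(Sn) = n(e⁻)/2 = 0.01046 mol, so m = 0.01046 × 118.71 = 1.241 g.
Volume = m/ρ = 1.241 / 7.29 = 0.1703 cm³.
Thickness = V/A = 0.1703 / 287 = 5.93 × 10⁻⁴ cm = 5.93 μm.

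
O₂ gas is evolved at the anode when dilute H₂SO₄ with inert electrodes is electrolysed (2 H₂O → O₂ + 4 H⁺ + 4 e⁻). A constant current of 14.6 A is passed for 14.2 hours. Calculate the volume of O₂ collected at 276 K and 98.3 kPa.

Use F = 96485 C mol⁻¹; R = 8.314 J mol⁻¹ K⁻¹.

Q = I·t = 14.60 A × 51120 s = 746400 C.
n(e⁻) = Q/F = 746400 / 96485 = 7.735 mol.
4 electrons are transferred per O₂ molecule, so n(O₂) = 7.735 / 4 = 1.934 mol.
V = nRT/P = (1.934 × 8.314 × 276) / (98.3 × 10³ Pa) = 0.0451 m³ = 45.1 L.

45.1 L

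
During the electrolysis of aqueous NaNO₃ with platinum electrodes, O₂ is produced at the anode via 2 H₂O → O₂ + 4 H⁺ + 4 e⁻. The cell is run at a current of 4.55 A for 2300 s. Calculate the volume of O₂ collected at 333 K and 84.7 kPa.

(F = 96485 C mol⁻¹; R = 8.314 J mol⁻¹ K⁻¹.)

0.886 L

Q = I·t = 4.550 A × 2300.0 s = 10460 C.
n(e⁻) = Q/F = 10460 / 96485 = 0.1085 mol.
4 electrons are transferred per O₂ molecule, so n(O₂) = 0.1085 / 4 = 0.02712 mol.
V = nRT/P = (0.02712 × 8.314 × 333) / (84.7 × 10³ Pa) = 8.86 × 10⁻⁴ m³ = 0.886 L.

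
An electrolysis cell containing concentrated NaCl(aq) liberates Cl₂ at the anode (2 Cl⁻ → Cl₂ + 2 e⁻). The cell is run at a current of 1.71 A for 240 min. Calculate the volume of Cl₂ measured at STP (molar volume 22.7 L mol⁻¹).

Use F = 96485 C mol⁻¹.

2.90 L

Q = I·t = 1.710 A × 14400 s = 24620 C.
n(e⁻) = Q/F = 24620 / 96485 = 0.2552 mol.
2 electrons are transferred per Cl₂ molecule, so n(Cl₂) = 0.2552 / 2 = 0.1276 mol.
V = n × V_m = 0.1276 × 22.7 = 2.90 L.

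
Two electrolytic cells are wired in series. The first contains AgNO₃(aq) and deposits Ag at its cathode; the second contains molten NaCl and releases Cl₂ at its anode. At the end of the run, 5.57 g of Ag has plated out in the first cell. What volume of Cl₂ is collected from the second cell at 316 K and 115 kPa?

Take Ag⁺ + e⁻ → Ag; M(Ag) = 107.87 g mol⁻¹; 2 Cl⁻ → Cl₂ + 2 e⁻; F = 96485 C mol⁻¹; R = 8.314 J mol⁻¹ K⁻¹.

0.590 L

n(Ag) = 5.57 / 107.87 = 0.05164 mol, so n(e⁻) = 1 × 0.05164 = 0.05164 mol.
The cells are in series, so the same 0.05164 mol of electrons passes through the second cell.
2 Cl⁻ → Cl₂ + 2 e⁻ — 2 mol e⁻ per mol Cl₂, so n(Cl₂) = 0.05164/2 = 0.02582 mol.
V = nRT/P = (0.02582 × 8.314 × 316) / (115 × 10³) = 5.90 × 10⁻⁴ m³ = 0.590 L.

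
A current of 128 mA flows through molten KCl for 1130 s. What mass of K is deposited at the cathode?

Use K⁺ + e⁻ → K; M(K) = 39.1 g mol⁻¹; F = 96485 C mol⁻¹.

Q = I·t = 0.1280 A × 1130.0 s = 144.6 C.
n(e⁻) = Q/F = 144.6 / 96485 = 0.001499 mol.
K⁺ + e⁻ → K, so n(K) = n(e⁻)/1 = 0.001499 mol.
m = n·M = 0.001499 × 39.1 = 0.0586 g.

0.0586 g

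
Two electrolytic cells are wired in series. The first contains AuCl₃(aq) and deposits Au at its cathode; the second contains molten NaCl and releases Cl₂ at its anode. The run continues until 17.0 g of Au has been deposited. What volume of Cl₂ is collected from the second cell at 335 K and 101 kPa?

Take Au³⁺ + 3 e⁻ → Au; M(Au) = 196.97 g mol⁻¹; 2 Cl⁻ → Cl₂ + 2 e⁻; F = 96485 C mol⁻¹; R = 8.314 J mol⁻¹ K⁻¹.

3.57 L

n(Au) = 17.0 / 196.97 = 0.08631 mol, so n(e⁻) = 3 × 0.08631 = 0.2589 mol.
The cells are in series, so the same 0.2589 mol of electrons passes through the second cell.
2 Cl⁻ → Cl₂ + 2 e⁻ — 2 mol e⁻ per mol Cl₂, so n(Cl₂) = 0.2589/2 = 0.1295 mol.
V = nRT/P = (0.1295 × 8.314 × 335) / (101 × 10³) = 0.00357 m³ = 3.57 L.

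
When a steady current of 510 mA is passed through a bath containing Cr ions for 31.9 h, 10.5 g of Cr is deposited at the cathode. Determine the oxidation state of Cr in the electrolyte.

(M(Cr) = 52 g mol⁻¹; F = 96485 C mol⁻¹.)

Q = I·t = 0.5100 A × 114840 s = 58570 C, so n(e⁻) = 58570/96485 = 0.6070 mol.
n(Cr) deposited = 10.5 / 52 = 0.2019 mol.
Electrons per atom = n(e⁻)/n(Cr) = 0.6070 / 0.2019 = 3.01 ≈ 3, so the ion is Cr³⁺.

+3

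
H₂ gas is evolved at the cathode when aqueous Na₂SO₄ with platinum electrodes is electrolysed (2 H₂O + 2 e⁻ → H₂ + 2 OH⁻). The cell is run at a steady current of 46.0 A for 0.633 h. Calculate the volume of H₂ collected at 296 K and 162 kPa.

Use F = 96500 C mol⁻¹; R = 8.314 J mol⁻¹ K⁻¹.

8.25 L

Q = I·t = 46.00 A × 2278.8 s = 104800 C.
n(e⁻) = Q/F = 104800 / 96500 = 1.086 mol.
2 electrons are transferred per H₂ molecule, so n(H₂) = 1.086 / 2 = 0.5431 mol.
V = nRT/P = (0.5431 × 8.314 × 296) / (162 × 10³ Pa) = 0.00825 m³ = 8.25 L.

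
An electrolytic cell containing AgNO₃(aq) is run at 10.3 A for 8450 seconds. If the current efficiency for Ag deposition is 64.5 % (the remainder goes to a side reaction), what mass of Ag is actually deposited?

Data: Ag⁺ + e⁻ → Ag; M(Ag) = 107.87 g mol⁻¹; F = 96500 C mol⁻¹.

62.8 g

Q = I·t = 10.30 × 8450.0 = 87040 C.
n(e⁻) = 87040/96500 = 0.9019 mol; theoretically n(Ag) = 0.9019/1 = 0.9019 mol, m_theo = 97.29 g.
At 64.5 % efficiency, m_actual = 0.645 × 97.29 = 62.8 g.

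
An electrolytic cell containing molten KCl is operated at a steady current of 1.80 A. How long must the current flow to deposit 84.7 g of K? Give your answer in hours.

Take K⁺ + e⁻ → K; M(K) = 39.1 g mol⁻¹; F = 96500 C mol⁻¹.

32.3 h

n(K) = m/M = 84.7 / 39.1 = 2.166 mol.
Each K atom requires 1 electron, so n(e⁻) = 1 × 2.166 = 2.166 mol.
Q = n(e⁻)·F = 2.166 × 96500 = 209000 C.
t = Q/I = 209000 / 1.800 A = 116100 s = 32.3 h.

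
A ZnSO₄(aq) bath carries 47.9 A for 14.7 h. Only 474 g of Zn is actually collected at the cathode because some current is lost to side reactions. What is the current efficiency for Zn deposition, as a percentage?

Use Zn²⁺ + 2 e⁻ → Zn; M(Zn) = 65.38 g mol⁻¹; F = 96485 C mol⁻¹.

Q = I·t = 47.90 × 52920 = 2535000 C; n(e⁻) = 2535000/96485 = 26.27 mol.
Theoretical n(Zn) = n(e⁻)/2 = 13.14 mol, i.e. m_theo = 13.14 × 65.38 = 858.8 g.
Efficiency = m_actual / m_theo = 474 / 858.8 = 55.2 %.

55.2 %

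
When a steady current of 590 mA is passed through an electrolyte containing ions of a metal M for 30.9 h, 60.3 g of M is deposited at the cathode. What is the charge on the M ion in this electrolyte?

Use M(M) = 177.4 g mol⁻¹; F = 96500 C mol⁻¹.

+2

Q = I·t = 0.5900 A × 111240 s = 65630 C, so n(e⁻) = 65630/96500 = 0.6801 mol.
n(M) deposited = 60.3 / 177.4 = 0.3399 mol.
Electrons per atom = n(e⁻)/n(M) = 0.6801 / 0.3399 = 2.00 ≈ 2, so the ion is M²⁺.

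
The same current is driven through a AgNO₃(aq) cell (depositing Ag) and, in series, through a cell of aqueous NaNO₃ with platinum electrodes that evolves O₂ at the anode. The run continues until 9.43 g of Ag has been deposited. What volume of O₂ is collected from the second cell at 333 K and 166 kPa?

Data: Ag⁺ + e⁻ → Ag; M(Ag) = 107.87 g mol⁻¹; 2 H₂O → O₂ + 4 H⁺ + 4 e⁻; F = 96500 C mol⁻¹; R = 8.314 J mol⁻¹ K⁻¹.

0.364 L

n(Ag) = 9.43 / 107.87 = 0.08742 mol, so n(e⁻) = 1 × 0.08742 = 0.08742 mol.
The cells are in series, so the same 0.08742 mol of electrons passes through the second cell.
2 H₂O → O₂ + 4 H⁺ + 4 e⁻ — 4 mol e⁻ per mol O₂, so n(O₂) = 0.08742/4 = 0.02186 mol.
V = nRT/P = (0.02186 × 8.314 × 333) / (166 × 10³) = 3.64 × 10⁻⁴ m³ = 0.364 L.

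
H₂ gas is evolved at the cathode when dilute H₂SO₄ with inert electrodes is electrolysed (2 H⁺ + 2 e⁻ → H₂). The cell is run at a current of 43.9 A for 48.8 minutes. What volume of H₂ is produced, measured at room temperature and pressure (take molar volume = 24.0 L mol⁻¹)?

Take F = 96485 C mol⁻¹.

Q = I·t = 43.90 A × 2928.0 s = 128500 C.
n(e⁻) = Q/F = 128500 / 96485 = 1.332 mol.
2 electrons are transferred per H₂ molecule, so n(H₂) = 1.332 / 2 = 0.6661 mol.
V = n × V_m = 0.6661 × 24.0 = 16.0 L.

16.0 L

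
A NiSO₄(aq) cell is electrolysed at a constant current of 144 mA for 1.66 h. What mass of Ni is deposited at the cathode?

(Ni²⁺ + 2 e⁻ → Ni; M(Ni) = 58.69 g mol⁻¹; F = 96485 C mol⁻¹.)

Q = I·t = 0.1440 A × 5976.0 s = 860.5 C.
n(e⁻) = Q/F = 860.5 / 96485 = 0.008919 mol.
Ni²⁺ + 2 e⁻ → Ni, so n(Ni) = n(e⁻)/2 = 0.004459 mol.
m = n·M = 0.004459 × 58.69 = 0.262 g.

0.262 g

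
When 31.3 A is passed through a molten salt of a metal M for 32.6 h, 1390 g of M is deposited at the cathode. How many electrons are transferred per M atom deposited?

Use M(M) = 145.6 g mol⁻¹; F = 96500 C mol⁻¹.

4

Q = I·t = 31.30 A × 117360 s = 3673000 C, so n(e⁻) = 3673000/96500 = 38.07 mol.
n(M) deposited = 1390 / 145.6 = 9.547 mol.
Electrons per atom = n(e⁻)/n(M) = 38.07 / 9.547 = 3.99 ≈ 4, so the ion is M⁴⁺.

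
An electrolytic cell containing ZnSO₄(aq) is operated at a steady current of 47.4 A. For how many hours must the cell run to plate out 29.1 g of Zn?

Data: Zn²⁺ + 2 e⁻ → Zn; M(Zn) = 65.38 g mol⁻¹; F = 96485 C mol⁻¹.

n(Zn) = m/M = 29.1 / 65.38 = 0.4451 mol.
Each Zn atom requires 2 electrons, so n(e⁻) = 2 × 0.4451 = 0.8902 mol.
Q = n(e⁻)·F = 0.8902 × 96485 = 85890 C.
t = Q/I = 85890 / 47.40 A = 1812 s = 0.503 h.

0.503 h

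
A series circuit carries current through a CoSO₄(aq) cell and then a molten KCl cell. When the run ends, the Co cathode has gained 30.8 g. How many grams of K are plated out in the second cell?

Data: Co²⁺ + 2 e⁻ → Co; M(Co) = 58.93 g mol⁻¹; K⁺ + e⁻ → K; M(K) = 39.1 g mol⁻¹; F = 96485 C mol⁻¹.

40.9 g

n(Co) = 30.8 / 58.93 = 0.5227 mol.
Since Co²⁺ + 2 e⁻ → Co, n(e⁻) passed = 2 × 0.5227 = 1.045 mol.
Cells in series carry the same charge, so the same 1.045 mol of electrons passes through cell 2.
K⁺ + e⁻ → K, so n(K) = 1.045 / 1 = 1.045 mol.
m(K) = 1.045 × 39.1 = 40.9 g.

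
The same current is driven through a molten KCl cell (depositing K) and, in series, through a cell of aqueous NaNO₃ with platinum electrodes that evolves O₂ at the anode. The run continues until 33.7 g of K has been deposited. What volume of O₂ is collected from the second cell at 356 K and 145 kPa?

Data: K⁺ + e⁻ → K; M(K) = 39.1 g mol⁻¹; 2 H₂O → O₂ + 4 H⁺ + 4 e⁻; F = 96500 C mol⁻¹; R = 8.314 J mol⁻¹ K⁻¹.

4.40 L

n(K) = 33.7 / 39.1 = 0.8619 mol, so n(e⁻) = 1 × 0.8619 = 0.8619 mol.
The cells are in series, so the same 0.8619 mol of electrons passes through the second cell.
2 H₂O → O₂ + 4 H⁺ + 4 e⁻ — 4 mol e⁻ per mol O₂, so n(O₂) = 0.8619/4 = 0.2155 mol.
V = nRT/P = (0.2155 × 8.314 × 356) / (145 × 10³) = 0.00440 m³ = 4.40 L.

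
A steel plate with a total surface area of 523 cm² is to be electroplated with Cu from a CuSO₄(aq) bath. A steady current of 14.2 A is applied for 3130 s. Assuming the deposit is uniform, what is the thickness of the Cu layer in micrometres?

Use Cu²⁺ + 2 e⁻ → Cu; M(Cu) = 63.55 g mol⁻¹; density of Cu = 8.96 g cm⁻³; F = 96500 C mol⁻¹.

Q = I·t = 14.20 × 3130.0 = 44450 C; n(e⁻) = 0.4606 mol.
n(Cu) = n(e⁻)/2 = 0.2303 mol, so m = 0.2303 × 63.55 = 14.63 g.
Volume = m/ρ = 14.63 / 8.96 = 1.633 cm³.
Thickness = V/A = 1.633 / 523 = 0.00312 cm = 31.2 μm.

31.2 μm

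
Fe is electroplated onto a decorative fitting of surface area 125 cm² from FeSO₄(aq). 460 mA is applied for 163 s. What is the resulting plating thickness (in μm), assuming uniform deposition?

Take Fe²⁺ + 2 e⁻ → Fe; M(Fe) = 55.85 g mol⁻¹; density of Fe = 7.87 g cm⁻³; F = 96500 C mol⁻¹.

Q = I·t = 0.4600 × 163.00 = 74.98 C; n(e⁻) = 0.0007770 mol.
n(Fe) = n(e⁻)/2 = 0.0003885 mol, so m = 0.0003885 × 55.85 = 0.02170 g.
Volume = m/ρ = 0.02170 / 7.87 = 0.002757 cm³.
Thickness = V/A = 0.002757 / 125 = 2.21 × 10⁻⁵ cm = 0.221 μm.

0.221 μm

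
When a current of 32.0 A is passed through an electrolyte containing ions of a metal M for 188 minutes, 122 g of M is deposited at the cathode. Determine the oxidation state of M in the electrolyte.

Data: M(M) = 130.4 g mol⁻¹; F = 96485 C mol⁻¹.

+4

Q = I·t = 32.00 A × 11280 s = 361000 C, so n(e⁻) = 361000/96485 = 3.741 mol.
n(M) deposited = 122 / 130.4 = 0.9356 mol.
Electrons per atom = n(e⁻)/n(M) = 3.741 / 0.9356 = 4.00 ≈ 4, so the ion is M⁴⁺.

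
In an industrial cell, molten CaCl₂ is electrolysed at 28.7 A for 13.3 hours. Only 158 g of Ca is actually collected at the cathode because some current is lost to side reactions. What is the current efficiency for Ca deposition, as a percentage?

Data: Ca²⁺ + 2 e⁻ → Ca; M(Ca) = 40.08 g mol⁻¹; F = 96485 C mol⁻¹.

Q = I·t = 28.70 × 47880 = 1374000 C; n(e⁻) = 1374000/96485 = 14.24 mol.
Theoretical n(Ca) = n(e⁻)/2 = 7.121 mol, i.e. m_theo = 7.121 × 40.08 = 285.4 g.
Efficiency = m_actual / m_theo = 158 / 285.4 = 55.4 %.

55.4 %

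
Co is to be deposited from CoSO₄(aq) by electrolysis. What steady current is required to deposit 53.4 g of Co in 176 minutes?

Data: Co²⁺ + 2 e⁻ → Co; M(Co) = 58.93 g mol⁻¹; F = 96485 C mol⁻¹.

16.6 A

n(Co) = 53.4 / 58.93 = 0.9062 mol.
n(e⁻) = 2 × 0.9062 = 1.812 mol.
Q = n(e⁻)·F = 1.812 × 96485 = 174900 C.
I = Q/t = 174900 / 10560 s = 16.6 A.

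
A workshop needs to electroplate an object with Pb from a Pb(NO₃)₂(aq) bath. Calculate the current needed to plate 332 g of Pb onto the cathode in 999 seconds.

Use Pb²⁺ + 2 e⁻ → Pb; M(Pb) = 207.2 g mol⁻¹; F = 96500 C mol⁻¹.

n(Pb) = 332 / 207.2 = 1.602 mol.
n(e⁻) = 2 × 1.602 = 3.205 mol.
Q = n(e⁻)·F = 3.205 × 96500 = 309200 C.
I = Q/t = 309200 / 999.00 s = 310 A.

310 A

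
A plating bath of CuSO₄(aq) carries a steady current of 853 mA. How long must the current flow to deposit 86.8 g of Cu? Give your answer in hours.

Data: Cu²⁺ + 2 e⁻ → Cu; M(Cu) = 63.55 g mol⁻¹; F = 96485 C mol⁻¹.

n(Cu) = m/M = 86.8 / 63.55 = 1.366 mol.
Each Cu atom requires 2 electrons, so n(e⁻) = 2 × 1.366 = 2.732 mol.
Q = n(e⁻)·F = 2.732 × 96485 = 263600 C.
t = Q/I = 263600 / 0.8530 A = 309000 s = 85.8 h.

85.8 h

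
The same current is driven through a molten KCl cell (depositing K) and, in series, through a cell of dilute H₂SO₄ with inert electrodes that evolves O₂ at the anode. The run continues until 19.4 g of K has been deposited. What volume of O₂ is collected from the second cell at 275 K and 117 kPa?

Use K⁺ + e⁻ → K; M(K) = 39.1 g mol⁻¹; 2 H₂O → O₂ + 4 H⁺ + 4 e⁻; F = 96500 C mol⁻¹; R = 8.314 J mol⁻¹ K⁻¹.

n(K) = 19.4 / 39.1 = 0.4962 mol, so n(e⁻) = 1 × 0.4962 = 0.4962 mol.
The cells are in series, so the same 0.4962 mol of electrons passes through the second cell.
2 H₂O → O₂ + 4 H⁺ + 4 e⁻ — 4 mol e⁻ per mol O₂, so n(O₂) = 0.4962/4 = 0.1240 mol.
V = nRT/P = (0.1240 × 8.314 × 275) / (117 × 10³) = 0.00242 m³ = 2.42 L.

2.42 L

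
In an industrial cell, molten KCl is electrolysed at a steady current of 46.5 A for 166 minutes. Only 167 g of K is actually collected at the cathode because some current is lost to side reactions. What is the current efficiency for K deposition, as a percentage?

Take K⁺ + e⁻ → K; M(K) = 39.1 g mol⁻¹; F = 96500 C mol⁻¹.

Q = I·t = 46.50 × 9960.0 = 463100 C; n(e⁻) = 463100/96500 = 4.799 mol.
Theoretical n(K) = n(e⁻)/1 = 4.799 mol, i.e. m_theo = 4.799 × 39.1 = 187.7 g.
Efficiency = m_actual / m_theo = 167 / 187.7 = 89.0 %.

89.0 %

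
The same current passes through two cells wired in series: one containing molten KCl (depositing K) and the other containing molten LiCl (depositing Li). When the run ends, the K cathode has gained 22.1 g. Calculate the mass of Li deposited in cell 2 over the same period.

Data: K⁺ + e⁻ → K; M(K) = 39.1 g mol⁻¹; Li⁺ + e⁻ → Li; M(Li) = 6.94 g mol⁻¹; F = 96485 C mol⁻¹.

n(K) = 22.1 / 39.1 = 0.5652 mol.
Since K⁺ + e⁻ → K, n(e⁻) passed = 1 × 0.5652 = 0.5652 mol.
Cells in series carry the same charge, so the same 0.5652 mol of electrons passes through cell 2.
Li⁺ + e⁻ → Li, so n(Li) = 0.5652 / 1 = 0.5652 mol.
m(Li) = 0.5652 × 6.94 = 3.92 g.

3.92 g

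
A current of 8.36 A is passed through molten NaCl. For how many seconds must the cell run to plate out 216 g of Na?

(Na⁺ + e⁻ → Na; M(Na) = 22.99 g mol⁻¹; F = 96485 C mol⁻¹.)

n(Na) = m/M = 216 / 22.99 = 9.395 mol.
Each Na atom requires 1 electron, so n(e⁻) = 1 × 9.395 = 9.395 mol.
Q = n(e⁻)·F = 9.395 × 96485 = 906500 C.
t = Q/I = 906500 / 8.360 A = 108400 s.

1.08 × 10⁵ s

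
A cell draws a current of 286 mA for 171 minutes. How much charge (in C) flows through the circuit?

2930 C

Q = I·t = 0.2860 A × 10260 s = 2930 C.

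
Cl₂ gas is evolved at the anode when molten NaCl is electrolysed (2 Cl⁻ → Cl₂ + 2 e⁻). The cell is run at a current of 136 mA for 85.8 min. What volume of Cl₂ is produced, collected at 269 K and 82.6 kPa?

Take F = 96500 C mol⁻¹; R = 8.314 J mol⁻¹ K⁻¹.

0.0982 L

Q = I·t = 0.1360 A × 5148.0 s = 700.1 C.
n(e⁻) = Q/F = 700.1 / 96500 = 0.007255 mol.
2 electrons are transferred per Cl₂ molecule, so n(Cl₂) = 0.007255 / 2 = 0.003628 mol.
V = nRT/P = (0.003628 × 8.314 × 269) / (82.6 × 10³ Pa) = 9.82 × 10⁻⁵ m³ = 0.0982 L.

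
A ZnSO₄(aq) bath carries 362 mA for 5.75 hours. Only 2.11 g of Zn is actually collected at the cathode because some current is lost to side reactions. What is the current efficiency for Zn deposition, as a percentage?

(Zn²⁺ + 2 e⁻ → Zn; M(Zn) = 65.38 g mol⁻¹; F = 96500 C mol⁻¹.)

83.1 %

Q = I·t = 0.3620 × 20700 = 7493 C; n(e⁻) = 7493/96500 = 0.07765 mol.
Theoretical n(Zn) = n(e⁻)/2 = 0.03883 mol, i.e. m_theo = 0.03883 × 65.38 = 2.538 g.
Efficiency = m_actual / m_theo = 2.11 / 2.538 = 83.1 %.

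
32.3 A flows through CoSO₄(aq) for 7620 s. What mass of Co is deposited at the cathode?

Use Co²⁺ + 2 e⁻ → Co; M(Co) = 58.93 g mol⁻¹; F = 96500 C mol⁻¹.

75.2 g

Q = I·t = 32.30 A × 7620.0 s = 246100 C.
n(e⁻) = Q/F = 246100 / 96500 = 2.551 mol.
Co²⁺ + 2 e⁻ → Co, so n(Co) = n(e⁻)/2 = 1.275 mol.
m = n·M = 1.275 × 58.93 = 75.2 g.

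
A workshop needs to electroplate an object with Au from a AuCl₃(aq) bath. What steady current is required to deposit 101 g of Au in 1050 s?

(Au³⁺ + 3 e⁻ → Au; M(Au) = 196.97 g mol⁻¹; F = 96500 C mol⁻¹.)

141 A

n(Au) = 101 / 196.97 = 0.5128 mol.
n(e⁻) = 3 × 0.5128 = 1.538 mol.
Q = n(e⁻)·F = 1.538 × 96500 = 148400 C.
I = Q/t = 148400 / 1050.0 s = 141 A.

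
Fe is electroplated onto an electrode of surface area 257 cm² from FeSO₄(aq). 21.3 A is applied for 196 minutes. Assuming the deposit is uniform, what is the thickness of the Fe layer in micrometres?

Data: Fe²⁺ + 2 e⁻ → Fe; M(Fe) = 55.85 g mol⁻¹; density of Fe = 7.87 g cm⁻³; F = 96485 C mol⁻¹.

Q = I·t = 21.30 × 11760 = 250500 C; n(e⁻) = 2.596 mol.
n(Fe) = n(e⁻)/2 = 1.298 mol, so m = 1.298 × 55.85 = 72.50 g.
Volume = m/ρ = 72.50 / 7.87 = 9.212 cm³.
Thickness = V/A = 9.212 / 257 = 0.0358 cm = 358 μm.

358 μm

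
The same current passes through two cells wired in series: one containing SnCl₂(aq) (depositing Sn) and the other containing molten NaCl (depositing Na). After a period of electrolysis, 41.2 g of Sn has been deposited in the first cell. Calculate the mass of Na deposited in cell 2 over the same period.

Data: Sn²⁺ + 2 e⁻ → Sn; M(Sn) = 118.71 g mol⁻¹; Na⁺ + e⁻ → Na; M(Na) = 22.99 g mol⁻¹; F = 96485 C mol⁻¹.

n(Sn) = 41.2 / 118.71 = 0.3471 mol.
Since Sn²⁺ + 2 e⁻ → Sn, n(e⁻) passed = 2 × 0.3471 = 0.6941 mol.
Cells in series carry the same charge, so the same 0.6941 mol of electrons passes through cell 2.
Na⁺ + e⁻ → Na, so n(Na) = 0.6941 / 1 = 0.6941 mol.
m(Na) = 0.6941 × 22.99 = 16.0 g.

16.0 g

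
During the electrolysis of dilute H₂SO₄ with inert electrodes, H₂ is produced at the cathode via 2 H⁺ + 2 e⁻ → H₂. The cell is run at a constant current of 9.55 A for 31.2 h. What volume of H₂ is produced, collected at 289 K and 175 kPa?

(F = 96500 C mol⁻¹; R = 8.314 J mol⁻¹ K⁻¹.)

76.3 L

Q = I·t = 9.550 A × 112320 s = 1073000 C.
n(e⁻) = Q/F = 1073000 / 96500 = 11.12 mol.
2 electrons are transferred per H₂ molecule, so n(H₂) = 11.12 / 2 = 5.558 mol.
V = nRT/P = (5.558 × 8.314 × 289) / (175 × 10³ Pa) = 0.0763 m³ = 76.3 L.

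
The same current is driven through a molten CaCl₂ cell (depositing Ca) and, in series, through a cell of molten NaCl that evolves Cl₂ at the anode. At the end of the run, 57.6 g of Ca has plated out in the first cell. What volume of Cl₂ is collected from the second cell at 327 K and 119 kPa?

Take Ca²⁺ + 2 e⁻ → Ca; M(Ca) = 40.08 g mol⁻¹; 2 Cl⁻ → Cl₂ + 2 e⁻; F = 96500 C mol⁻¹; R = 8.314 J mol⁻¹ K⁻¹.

32.8 L

n(Ca) = 57.6 / 40.08 = 1.437 mol, so n(e⁻) = 2 × 1.437 = 2.874 mol.
The cells are in series, so the same 2.874 mol of electrons passes through the second cell.
2 Cl⁻ → Cl₂ + 2 e⁻ — 2 mol e⁻ per mol Cl₂, so n(Cl₂) = 2.874/2 = 1.437 mol.
V = nRT/P = (1.437 × 8.314 × 327) / (119 × 10³) = 0.0328 m³ = 32.8 L.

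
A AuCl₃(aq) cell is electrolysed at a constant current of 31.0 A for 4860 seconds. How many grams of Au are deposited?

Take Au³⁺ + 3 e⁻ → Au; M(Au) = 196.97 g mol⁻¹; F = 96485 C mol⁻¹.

Q = I·t = 31.00 A × 4860.0 s = 150700 C.
n(e⁻) = Q/F = 150700 / 96485 = 1.561 mol.
Au³⁺ + 3 e⁻ → Au, so n(Au) = n(e⁻)/3 = 0.5205 mol.
m = n·M = 0.5205 × 196.97 = 103 g.

103 g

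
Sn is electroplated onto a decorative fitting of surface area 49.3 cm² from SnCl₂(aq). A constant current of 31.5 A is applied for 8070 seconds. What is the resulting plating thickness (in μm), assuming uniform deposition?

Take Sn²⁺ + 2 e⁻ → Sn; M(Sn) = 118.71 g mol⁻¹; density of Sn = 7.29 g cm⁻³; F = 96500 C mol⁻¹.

4350 μm

Q = I·t = 31.50 × 8070.0 = 254200 C; n(e⁻) = 2.634 mol.
n(Sn) = n(e⁻)/2 = 1.317 mol, so m = 1.317 × 118.71 = 156.4 g.
Volume = m/ρ = 156.4 / 7.29 = 21.45 cm³.
Thickness = V/A = 21.45 / 49.3 = 0.435 cm = 4350 μm.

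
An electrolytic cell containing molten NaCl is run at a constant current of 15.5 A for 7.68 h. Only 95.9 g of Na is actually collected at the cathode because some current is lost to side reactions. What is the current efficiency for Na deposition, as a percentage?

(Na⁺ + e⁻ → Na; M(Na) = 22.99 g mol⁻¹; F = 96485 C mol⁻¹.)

Q = I·t = 15.50 × 27648 = 428500 C; n(e⁻) = 428500/96485 = 4.442 mol.
Theoretical n(Na) = n(e⁻)/1 = 4.442 mol, i.e. m_theo = 4.442 × 22.99 = 102.1 g.
Efficiency = m_actual / m_theo = 95.9 / 102.1 = 93.9 %.

93.9 %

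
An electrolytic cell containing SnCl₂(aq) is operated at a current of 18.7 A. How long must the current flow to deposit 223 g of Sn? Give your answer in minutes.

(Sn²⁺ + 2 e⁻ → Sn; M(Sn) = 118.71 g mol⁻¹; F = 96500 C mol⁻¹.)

323 min

n(Sn) = m/M = 223 / 118.71 = 1.879 mol.
Each Sn atom requires 2 electrons, so n(e⁻) = 2 × 1.879 = 3.757 mol.
Q = n(e⁻)·F = 3.757 × 96500 = 362600 C.
t = Q/I = 362600 / 18.70 A = 19390 s = 323 min.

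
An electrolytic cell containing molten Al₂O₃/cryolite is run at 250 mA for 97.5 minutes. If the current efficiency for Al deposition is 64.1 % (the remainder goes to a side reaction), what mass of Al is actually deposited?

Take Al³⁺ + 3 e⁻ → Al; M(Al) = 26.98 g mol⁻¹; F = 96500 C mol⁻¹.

0.0874 g

Q = I·t = 0.2500 × 5850.0 = 1462 C.
n(e⁻) = 1462/96500 = 0.01516 mol; theoretically n(Al) = 0.01516/3 = 0.005052 mol, m_theo = 0.1363 g.
At 64.1 % efficiency, m_actual = 0.641 × 0.1363 = 0.0874 g.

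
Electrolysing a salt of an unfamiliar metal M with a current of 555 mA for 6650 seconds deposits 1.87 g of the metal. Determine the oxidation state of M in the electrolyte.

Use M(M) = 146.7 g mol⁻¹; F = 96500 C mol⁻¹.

+3

Q = I·t = 0.5550 A × 6650.0 s = 3691 C, so n(e⁻) = 3691/96500 = 0.03825 mol.
n(M) deposited = 1.87 / 146.7 = 0.01275 mol.
Electrons per atom = n(e⁻)/n(M) = 0.03825 / 0.01275 = 3.00 ≈ 3, so the ion is M³⁺.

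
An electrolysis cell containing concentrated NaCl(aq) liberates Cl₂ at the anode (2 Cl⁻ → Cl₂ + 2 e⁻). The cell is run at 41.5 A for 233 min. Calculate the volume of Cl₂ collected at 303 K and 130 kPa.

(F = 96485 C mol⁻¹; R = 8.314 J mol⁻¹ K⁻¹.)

58.3 L

Q = I·t = 41.50 A × 13980 s = 580200 C.
n(e⁻) = Q/F = 580200 / 96485 = 6.013 mol.
2 electrons are transferred per Cl₂ molecule, so n(Cl₂) = 6.013 / 2 = 3.007 mol.
V = nRT/P = (3.007 × 8.314 × 303) / (130 × 10³ Pa) = 0.0583 m³ = 58.3 L.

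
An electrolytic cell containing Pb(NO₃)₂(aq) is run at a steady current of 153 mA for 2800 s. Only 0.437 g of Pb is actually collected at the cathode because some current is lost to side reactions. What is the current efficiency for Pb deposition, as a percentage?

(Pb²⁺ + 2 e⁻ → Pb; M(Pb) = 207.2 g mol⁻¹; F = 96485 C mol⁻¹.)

95.0 %

Q = I·t = 0.1530 × 2800.0 = 428.4 C; n(e⁻) = 428.4/96485 = 0.004440 mol.
Theoretical n(Pb) = n(e⁻)/2 = 0.002220 mol, i.e. m_theo = 0.002220 × 207.2 = 0.4600 g.
Efficiency = m_actual / m_theo = 0.437 / 0.4600 = 95.0 %.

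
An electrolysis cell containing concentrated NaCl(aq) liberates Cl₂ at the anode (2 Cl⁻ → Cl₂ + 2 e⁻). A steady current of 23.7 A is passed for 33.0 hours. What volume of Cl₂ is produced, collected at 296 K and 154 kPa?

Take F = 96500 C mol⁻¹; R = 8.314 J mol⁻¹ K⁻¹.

233 L

Q = I·t = 23.70 A × 118800 s = 2816000 C.
n(e⁻) = Q/F = 2816000 / 96500 = 29.18 mol.
2 electrons are transferred per Cl₂ molecule, so n(Cl₂) = 29.18 / 2 = 14.59 mol.
V = nRT/P = (14.59 × 8.314 × 296) / (154 × 10³ Pa) = 0.233 m³ = 233 L.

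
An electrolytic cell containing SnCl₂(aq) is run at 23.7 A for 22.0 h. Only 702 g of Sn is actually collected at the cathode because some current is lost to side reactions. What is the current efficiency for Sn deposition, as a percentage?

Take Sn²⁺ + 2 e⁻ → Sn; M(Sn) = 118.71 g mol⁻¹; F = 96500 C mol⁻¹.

60.8 %

Q = I·t = 23.70 × 79200 = 1877000 C; n(e⁻) = 1877000/96500 = 19.45 mol.
Theoretical n(Sn) = n(e⁻)/2 = 9.726 mol, i.e. m_theo = 9.726 × 118.71 = 1155 g.
Efficiency = m_actual / m_theo = 702 / 1155 = 60.8 %.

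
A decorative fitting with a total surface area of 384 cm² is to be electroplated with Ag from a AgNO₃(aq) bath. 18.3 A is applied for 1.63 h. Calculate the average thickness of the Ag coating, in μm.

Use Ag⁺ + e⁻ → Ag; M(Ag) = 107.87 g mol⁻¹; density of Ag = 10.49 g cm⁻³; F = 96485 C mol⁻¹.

Q = I·t = 18.30 × 5868.0 = 107400 C; n(e⁻) = 1.113 mol.
n(Ag) = n(e⁻)/1 = 1.113 mol, so m = 1.113 × 107.87 = 120.1 g.
Volume = m/ρ = 120.1 / 10.49 = 11.44 cm³.
Thickness = V/A = 11.44 / 384 = 0.0298 cm = 298 μm.

298 μm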